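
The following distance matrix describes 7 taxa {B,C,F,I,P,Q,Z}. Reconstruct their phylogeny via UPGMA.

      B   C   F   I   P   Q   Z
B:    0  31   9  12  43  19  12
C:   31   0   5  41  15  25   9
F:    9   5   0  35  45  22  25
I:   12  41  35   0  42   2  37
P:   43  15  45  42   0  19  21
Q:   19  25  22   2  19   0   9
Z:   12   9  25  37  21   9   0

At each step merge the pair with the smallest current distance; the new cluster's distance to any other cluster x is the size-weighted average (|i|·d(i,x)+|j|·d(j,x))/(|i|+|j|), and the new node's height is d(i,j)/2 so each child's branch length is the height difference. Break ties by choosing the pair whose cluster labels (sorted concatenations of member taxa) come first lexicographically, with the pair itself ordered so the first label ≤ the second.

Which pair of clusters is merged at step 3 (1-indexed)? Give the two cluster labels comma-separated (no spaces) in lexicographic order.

iteration 1: select I,Q (d=2); attach at lengths (1, 1); label the merged cluster IQ
  updated: d(B,IQ)=31/2, d(C,IQ)=33, d(F,IQ)=57/2, d(IQ,P)=61/2, d(IQ,Z)=23
iteration 2: select C,F (d=5); attach at lengths (5/2, 5/2); label the merged cluster CF
  updated: d(B,CF)=20, d(CF,IQ)=123/4, d(CF,P)=30, d(CF,Z)=17
iteration 3: select B,Z (d=12); attach at lengths (6, 6); label the merged cluster BZ
  updated: d(BZ,CF)=37/2, d(BZ,IQ)=77/4, d(BZ,P)=32
iteration 4: select BZ,CF (d=37/2); attach at lengths (13/4, 27/4); label the merged cluster BCFZ
  updated: d(BCFZ,IQ)=25, d(BCFZ,P)=31
iteration 5: select BCFZ,IQ (d=25); attach at lengths (13/4, 23/2); label the merged cluster BCFIQZ
  updated: d(BCFIQZ,P)=185/6
iteration 6: select BCFIQZ,P (d=185/6); attach at lengths (35/12, 185/12); label the merged cluster BCFIPQZ
final tree: ((((B:6,Z:6):13/4,(C:5/2,F:5/2):27/4):13/4,(I:1,Q:1):23/2):35/12,P:185/12)
total length: 745/12

B,Z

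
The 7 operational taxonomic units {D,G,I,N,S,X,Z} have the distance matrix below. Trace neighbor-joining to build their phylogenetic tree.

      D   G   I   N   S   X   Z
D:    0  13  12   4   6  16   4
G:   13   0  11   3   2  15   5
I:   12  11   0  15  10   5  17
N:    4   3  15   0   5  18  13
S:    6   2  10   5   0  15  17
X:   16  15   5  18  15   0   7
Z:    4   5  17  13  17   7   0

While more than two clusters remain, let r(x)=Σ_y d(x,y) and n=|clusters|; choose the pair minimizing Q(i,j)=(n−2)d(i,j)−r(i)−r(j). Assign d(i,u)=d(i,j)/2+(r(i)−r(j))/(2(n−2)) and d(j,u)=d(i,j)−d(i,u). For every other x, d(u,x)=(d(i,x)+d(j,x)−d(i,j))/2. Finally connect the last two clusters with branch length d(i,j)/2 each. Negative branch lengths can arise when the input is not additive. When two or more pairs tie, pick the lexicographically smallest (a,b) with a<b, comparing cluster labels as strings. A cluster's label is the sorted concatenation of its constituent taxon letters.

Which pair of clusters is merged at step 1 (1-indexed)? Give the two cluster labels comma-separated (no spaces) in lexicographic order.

I,X

1. join I+X (d=5, Q=-121) ⇒ IX; edges |I|=19/10, |X|=31/10
  updated: d(D,IX)=23/2, d(G,IX)=21/2, d(IX,N)=14, d(IX,S)=10, d(IX,Z)=19/2
2. join D+Z (d=4, Q=-71) ⇒ DZ; edges |D|=3/4, |Z|=13/4
  updated: d(DZ,G)=7, d(DZ,IX)=17/2, d(DZ,N)=13/2, d(DZ,S)=19/2
3. join DZ+IX (d=17/2, Q=-49) ⇒ DIXZ; edges |DZ|=7/3, |IX|=37/6
  updated: d(DIXZ,G)=9/2, d(DIXZ,N)=6, d(DIXZ,S)=11/2
4. join DIXZ+N (d=6, Q=-18) ⇒ DINXZ; edges |DIXZ|=7/2, |N|=5/2
  updated: d(DINXZ,G)=3/4, d(DINXZ,S)=9/4
5. join DINXZ+G (d=3/4, Q=-5) ⇒ DGINXZ; edges |DINXZ|=1/2, |G|=1/4
  updated: d(DGINXZ,S)=7/4
6. join DGINXZ+S (d=7/4) ⇒ DGINSXZ; edges |DGINXZ|=7/8, |S|=7/8
final tree: (((((D:3/4,Z:13/4):7/3,(I:19/10,X:31/10):37/6):7/2,N:5/2):1/2,G:1/4):7/8,S:7/8)
total length: 26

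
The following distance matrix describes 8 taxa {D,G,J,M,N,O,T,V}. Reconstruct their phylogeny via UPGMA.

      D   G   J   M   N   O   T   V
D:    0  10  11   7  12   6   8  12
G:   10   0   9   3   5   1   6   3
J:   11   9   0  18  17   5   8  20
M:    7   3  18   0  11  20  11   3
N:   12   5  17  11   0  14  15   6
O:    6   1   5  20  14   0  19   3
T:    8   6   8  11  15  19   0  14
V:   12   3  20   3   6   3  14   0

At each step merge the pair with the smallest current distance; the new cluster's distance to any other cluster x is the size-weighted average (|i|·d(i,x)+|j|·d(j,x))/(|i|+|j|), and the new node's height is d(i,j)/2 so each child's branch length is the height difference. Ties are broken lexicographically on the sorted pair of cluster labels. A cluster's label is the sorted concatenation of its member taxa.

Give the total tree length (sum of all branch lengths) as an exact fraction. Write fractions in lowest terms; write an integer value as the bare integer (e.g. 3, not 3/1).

1. join G+O (d=1) ⇒ GO; edges |G|=1/2, |O|=1/2
  updated: d(D,GO)=8, d(GO,J)=7, d(GO,M)=23/2, d(GO,N)=19/2, d(GO,T)=25/2, d(GO,V)=3
2. join GO+V (d=3) ⇒ GOV; edges |GO|=1, |V|=3/2
  updated: d(D,GOV)=28/3, d(GOV,J)=34/3, d(GOV,M)=26/3, d(GOV,N)=25/3, d(GOV,T)=13
3. join D+M (d=7) ⇒ DM; edges |D|=7/2, |M|=7/2
  updated: d(DM,GOV)=9, d(DM,J)=29/2, d(DM,N)=23/2, d(DM,T)=19/2
4. join J+T (d=8) ⇒ JT; edges |J|=4, |T|=4
  updated: d(DM,JT)=12, d(GOV,JT)=73/6, d(JT,N)=16
5. join GOV+N (d=25/3) ⇒ GNOV; edges |GOV|=8/3, |N|=25/6
  updated: d(DM,GNOV)=77/8, d(GNOV,JT)=105/8
6. join DM+GNOV (d=77/8) ⇒ DGMNOV; edges |DM|=21/16, |GNOV|=31/48
  updated: d(DGMNOV,JT)=51/4
7. join DGMNOV+JT (d=51/4) ⇒ DGJMNOTV; edges |DGMNOV|=25/16, |JT|=19/8
final tree: (((D:7/2,M:7/2):21/16,(((G:1/2,O:1/2):1,V:3/2):8/3,N:25/6):31/48):25/16,(J:4,T:4):19/8)
total length: 1499/48

1499/48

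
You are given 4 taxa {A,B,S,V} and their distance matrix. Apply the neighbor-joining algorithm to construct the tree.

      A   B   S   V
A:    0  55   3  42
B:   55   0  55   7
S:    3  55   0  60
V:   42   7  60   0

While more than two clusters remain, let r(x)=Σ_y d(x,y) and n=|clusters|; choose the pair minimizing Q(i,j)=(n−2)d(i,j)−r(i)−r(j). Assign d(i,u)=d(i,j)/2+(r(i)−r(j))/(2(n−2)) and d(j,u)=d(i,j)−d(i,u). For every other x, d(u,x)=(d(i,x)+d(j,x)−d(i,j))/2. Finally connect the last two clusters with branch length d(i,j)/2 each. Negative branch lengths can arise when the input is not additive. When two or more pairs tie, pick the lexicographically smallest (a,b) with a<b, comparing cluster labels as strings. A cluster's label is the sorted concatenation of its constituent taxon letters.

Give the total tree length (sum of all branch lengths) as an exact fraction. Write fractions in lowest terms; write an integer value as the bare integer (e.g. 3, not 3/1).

iteration 1: select A,S (d=3, Q=-212); attach at lengths (-3, 6); label the merged cluster AS
  updated: d(AS,B)=107/2, d(AS,V)=99/2
iteration 2: select AS,B (d=107/2, Q=-110); attach at lengths (48, 11/2); label the merged cluster ABS
  updated: d(ABS,V)=3/2
iteration 3: select ABS,V (d=3/2); attach at lengths (3/4, 3/4); label the merged cluster ABSV
final tree: (((A:-3,S:6):48,B:11/2):3/4,V:3/4)
total length: 58

58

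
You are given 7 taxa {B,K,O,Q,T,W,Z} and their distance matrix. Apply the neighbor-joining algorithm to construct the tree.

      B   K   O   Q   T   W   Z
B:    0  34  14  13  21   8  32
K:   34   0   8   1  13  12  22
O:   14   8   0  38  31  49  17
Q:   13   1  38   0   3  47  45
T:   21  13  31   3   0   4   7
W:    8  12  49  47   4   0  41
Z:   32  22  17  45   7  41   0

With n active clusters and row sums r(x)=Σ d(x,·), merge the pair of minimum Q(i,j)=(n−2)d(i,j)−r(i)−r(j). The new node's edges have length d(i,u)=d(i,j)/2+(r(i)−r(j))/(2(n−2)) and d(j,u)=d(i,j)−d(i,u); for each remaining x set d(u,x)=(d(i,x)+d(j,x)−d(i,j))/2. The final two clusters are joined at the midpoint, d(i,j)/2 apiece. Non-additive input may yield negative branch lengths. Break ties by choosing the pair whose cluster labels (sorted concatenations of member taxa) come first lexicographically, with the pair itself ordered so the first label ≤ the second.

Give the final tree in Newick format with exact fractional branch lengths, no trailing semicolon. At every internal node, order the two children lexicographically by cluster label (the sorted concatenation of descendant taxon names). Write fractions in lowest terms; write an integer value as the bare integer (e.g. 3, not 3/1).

step 1: merge (B,W) at d=8, Q=-243; branch lengths B→1/10, W→79/10; new cluster BW
  updated: d(BW,K)=19, d(BW,O)=55/2, d(BW,Q)=26, d(BW,T)=17/2, d(BW,Z)=65/2
step 2: merge (O,Z) at d=17, Q=-177; branch lengths O→33/4, Z→35/4; new cluster OZ
  updated: d(BW,OZ)=43/2, d(K,OZ)=13/2, d(OZ,Q)=33, d(OZ,T)=21/2
step 3: merge (K,Q) at d=1, Q=-199/2; branch lengths K→-41/12, Q→53/12; new cluster KQ
  updated: d(BW,KQ)=22, d(KQ,OZ)=77/4, d(KQ,T)=15/2
step 4: merge (BW,T) at d=17/2, Q=-123/2; branch lengths BW→85/8, T→-17/8; new cluster BTW
  updated: d(BTW,KQ)=21/2, d(BTW,OZ)=47/4
step 5: merge (BTW,KQ) at d=21/2, Q=-83/2; branch lengths BTW→3/2, KQ→9; new cluster BKQTW
  updated: d(BKQTW,OZ)=41/4
step 6: merge (BKQTW,OZ) at d=41/4; branch lengths BKQTW→41/8, OZ→41/8; new cluster BKOQTWZ
final tree: ((((B:1/10,W:79/10):85/8,T:-17/8):3/2,(K:-41/12,Q:53/12):9):41/8,(O:33/4,Z:35/4):41/8)
total length: 221/4

((((B:1/10,W:79/10):85/8,T:-17/8):3/2,(K:-41/12,Q:53/12):9):41/8,(O:33/4,Z:35/4):41/8)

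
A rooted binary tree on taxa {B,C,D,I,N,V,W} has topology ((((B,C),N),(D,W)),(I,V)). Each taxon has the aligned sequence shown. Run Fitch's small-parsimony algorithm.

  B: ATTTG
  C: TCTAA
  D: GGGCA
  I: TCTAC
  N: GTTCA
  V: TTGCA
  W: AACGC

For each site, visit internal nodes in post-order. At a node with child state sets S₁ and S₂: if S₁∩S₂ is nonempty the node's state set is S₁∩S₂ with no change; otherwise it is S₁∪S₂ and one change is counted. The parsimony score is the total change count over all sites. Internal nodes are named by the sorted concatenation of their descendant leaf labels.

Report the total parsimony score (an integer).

BC@0: {A} ∪ {T} = {A,T} (union, +1)
BCN@0: {A,T} ∪ {G} = {A,G,T} (union, +1)
DW@0: {G} ∪ {A} = {A,G} (union, +1)
BCDNW@0: {A,G,T} ∩ {A,G} = {A,G} (intersection, +0)
IV@0: {T} ∩ {T} = {T} (intersection, +0)
BCDINVW@0: {A,G} ∪ {T} = {A,G,T} (union, +1)
BC@1: {T} ∪ {C} = {C,T} (union, +1)
BCN@1: {C,T} ∩ {T} = {T} (intersection, +0)
DW@1: {G} ∪ {A} = {A,G} (union, +1)
BCDNW@1: {T} ∪ {A,G} = {A,G,T} (union, +1)
IV@1: {C} ∪ {T} = {C,T} (union, +1)
BCDINVW@1: {A,G,T} ∩ {C,T} = {T} (intersection, +0)
BC@2: {T} ∩ {T} = {T} (intersection, +0)
BCN@2: {T} ∩ {T} = {T} (intersection, +0)
DW@2: {G} ∪ {C} = {C,G} (union, +1)
BCDNW@2: {T} ∪ {C,G} = {C,G,T} (union, +1)
IV@2: {T} ∪ {G} = {G,T} (union, +1)
BCDINVW@2: {C,G,T} ∩ {G,T} = {G,T} (intersection, +0)
BC@3: {T} ∪ {A} = {A,T} (union, +1)
BCN@3: {A,T} ∪ {C} = {A,C,T} (union, +1)
DW@3: {C} ∪ {G} = {C,G} (union, +1)
BCDNW@3: {A,C,T} ∩ {C,G} = {C} (intersection, +0)
IV@3: {A} ∪ {C} = {A,C} (union, +1)
BCDINVW@3: {C} ∩ {A,C} = {C} (intersection, +0)
BC@4: {G} ∪ {A} = {A,G} (union, +1)
BCN@4: {A,G} ∩ {A} = {A} (intersection, +0)
DW@4: {A} ∪ {C} = {A,C} (union, +1)
BCDNW@4: {A} ∩ {A,C} = {A} (intersection, +0)
IV@4: {C} ∪ {A} = {A,C} (union, +1)
BCDINVW@4: {A} ∩ {A,C} = {A} (intersection, +0)
per-site changes: [4, 4, 3, 4, 3]; total = 18

18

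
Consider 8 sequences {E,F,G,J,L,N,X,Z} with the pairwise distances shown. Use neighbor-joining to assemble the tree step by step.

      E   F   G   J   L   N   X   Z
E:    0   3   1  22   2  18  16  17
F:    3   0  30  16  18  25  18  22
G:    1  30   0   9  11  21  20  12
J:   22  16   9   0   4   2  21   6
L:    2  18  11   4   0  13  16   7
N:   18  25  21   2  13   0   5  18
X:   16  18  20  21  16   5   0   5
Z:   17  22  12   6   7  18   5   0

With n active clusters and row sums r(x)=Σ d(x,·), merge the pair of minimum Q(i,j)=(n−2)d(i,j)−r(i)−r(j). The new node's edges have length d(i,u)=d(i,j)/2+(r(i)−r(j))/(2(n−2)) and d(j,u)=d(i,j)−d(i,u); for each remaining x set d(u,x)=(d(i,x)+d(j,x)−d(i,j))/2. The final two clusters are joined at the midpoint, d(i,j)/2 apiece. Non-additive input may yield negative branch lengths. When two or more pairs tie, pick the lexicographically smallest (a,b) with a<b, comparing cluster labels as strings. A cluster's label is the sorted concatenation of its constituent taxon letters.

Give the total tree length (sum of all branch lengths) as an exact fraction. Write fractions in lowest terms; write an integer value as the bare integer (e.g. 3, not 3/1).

2477/64

1. join E+F (d=3, Q=-193) ⇒ EF; edges |E|=-35/12, |F|=71/12
  updated: d(EF,G)=14, d(EF,J)=35/2, d(EF,L)=17/2, d(EF,N)=20, d(EF,X)=31/2, d(EF,Z)=18
2. join N+X (d=5, Q=-273/2) ⇒ NX; edges |N|=43/20, |X|=57/20
  updated: d(EF,NX)=61/4, d(G,NX)=18, d(J,NX)=9, d(L,NX)=12, d(NX,Z)=9
3. join EF+L (d=17/2, Q=-327/4) ⇒ EFL; edges |EF|=259/32, |L|=13/32
  updated: d(EFL,G)=33/4, d(EFL,J)=13/2, d(EFL,NX)=75/8, d(EFL,Z)=33/4
4. join EFL+G (d=33/4, Q=-439/8) ⇒ EFGL; edges |EFL|=79/48, |G|=317/48
  updated: d(EFGL,J)=29/8, d(EFGL,NX)=153/16, d(EFGL,Z)=6
5. join EFGL+J (d=29/8, Q=-489/16) ⇒ EFGJL; edges |EFGL|=125/64, |J|=107/64
  updated: d(EFGJL,NX)=239/32, d(EFGJL,Z)=67/16
6. join EFGJL+NX (d=239/32, Q=-661/32) ⇒ EFGJLNX; edges |EFGJL|=85/64, |NX|=393/64
  updated: d(EFGJLNX,Z)=183/64
7. join EFGJLNX+Z (d=183/64) ⇒ EFGJLNXZ; edges |EFGJLNX|=183/128, |Z|=183/128
final tree: ((((((E:-35/12,F:71/12):259/32,L:13/32):79/48,G:317/48):125/64,J:107/64):85/64,(N:43/20,X:57/20):393/64):183/128,Z:183/128)
total length: 2477/64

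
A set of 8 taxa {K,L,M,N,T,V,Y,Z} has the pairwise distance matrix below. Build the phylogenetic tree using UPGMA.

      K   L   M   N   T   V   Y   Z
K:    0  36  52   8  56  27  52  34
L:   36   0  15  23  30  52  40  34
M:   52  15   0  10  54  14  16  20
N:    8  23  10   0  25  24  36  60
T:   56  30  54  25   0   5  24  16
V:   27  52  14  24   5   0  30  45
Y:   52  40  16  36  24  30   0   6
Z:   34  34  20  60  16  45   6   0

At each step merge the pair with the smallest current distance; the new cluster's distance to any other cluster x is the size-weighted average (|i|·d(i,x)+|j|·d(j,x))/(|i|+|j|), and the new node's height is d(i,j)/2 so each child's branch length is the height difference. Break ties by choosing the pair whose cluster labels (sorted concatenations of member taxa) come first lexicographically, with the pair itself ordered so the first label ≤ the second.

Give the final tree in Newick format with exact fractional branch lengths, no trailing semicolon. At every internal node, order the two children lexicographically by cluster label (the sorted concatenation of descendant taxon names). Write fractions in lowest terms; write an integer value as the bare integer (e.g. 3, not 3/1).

iteration 1: select T,V (d=5); attach at lengths (5/2, 5/2); label the merged cluster TV
  updated: d(K,TV)=83/2, d(L,TV)=41, d(M,TV)=34, d(N,TV)=49/2, d(TV,Y)=27, d(TV,Z)=61/2
iteration 2: select Y,Z (d=6); attach at lengths (3, 3); label the merged cluster YZ
  updated: d(K,YZ)=43, d(L,YZ)=37, d(M,YZ)=18, d(N,YZ)=48, d(TV,YZ)=115/4
iteration 3: select K,N (d=8); attach at lengths (4, 4); label the merged cluster KN
  updated: d(KN,L)=59/2, d(KN,M)=31, d(KN,TV)=33, d(KN,YZ)=91/2
iteration 4: select L,M (d=15); attach at lengths (15/2, 15/2); label the merged cluster LM
  updated: d(KN,LM)=121/4, d(LM,TV)=75/2, d(LM,YZ)=55/2
iteration 5: select LM,YZ (d=55/2); attach at lengths (25/4, 43/4); label the merged cluster LMYZ
  updated: d(KN,LMYZ)=303/8, d(LMYZ,TV)=265/8
iteration 6: select KN,TV (d=33); attach at lengths (25/2, 14); label the merged cluster KNTV
  updated: d(KNTV,LMYZ)=71/2
iteration 7: select KNTV,LMYZ (d=71/2); attach at lengths (5/4, 4); label the merged cluster KLMNTVYZ
final tree: (((K:4,N:4):25/2,(T:5/2,V:5/2):14):5/4,((L:15/2,M:15/2):25/4,(Y:3,Z:3):43/4):4)
total length: 331/4

(((K:4,N:4):25/2,(T:5/2,V:5/2):14):5/4,((L:15/2,M:15/2):25/4,(Y:3,Z:3):43/4):4)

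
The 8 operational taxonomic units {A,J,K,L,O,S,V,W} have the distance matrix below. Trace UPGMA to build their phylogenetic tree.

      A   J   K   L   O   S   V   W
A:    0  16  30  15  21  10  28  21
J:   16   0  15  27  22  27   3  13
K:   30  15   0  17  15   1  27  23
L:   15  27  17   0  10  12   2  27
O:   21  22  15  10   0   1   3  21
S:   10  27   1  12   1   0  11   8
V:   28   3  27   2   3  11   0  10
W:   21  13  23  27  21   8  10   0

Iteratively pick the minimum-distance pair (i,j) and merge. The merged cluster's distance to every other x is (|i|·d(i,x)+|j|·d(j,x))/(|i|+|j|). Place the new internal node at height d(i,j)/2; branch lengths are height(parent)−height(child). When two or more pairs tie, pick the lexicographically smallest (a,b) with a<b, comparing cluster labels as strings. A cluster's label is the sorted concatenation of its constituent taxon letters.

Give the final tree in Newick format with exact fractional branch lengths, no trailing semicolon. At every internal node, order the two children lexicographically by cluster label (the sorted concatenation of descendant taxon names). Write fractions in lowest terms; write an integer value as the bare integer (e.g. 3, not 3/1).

(A:141/14,((J:13/2,W:13/2):53/20,((K:1/2,S:1/2):77/12,((L:1,V:1):9/4,O:13/4):11/3):67/30):129/140)

1. join K+S (d=1) ⇒ KS; edges |K|=1/2, |S|=1/2
  updated: d(A,KS)=20, d(J,KS)=21, d(KS,L)=29/2, d(KS,O)=8, d(KS,V)=19, d(KS,W)=31/2
2. join L+V (d=2) ⇒ LV; edges |L|=1, |V|=1
  updated: d(A,LV)=43/2, d(J,LV)=15, d(KS,LV)=67/4, d(LV,O)=13/2, d(LV,W)=37/2
3. join LV+O (d=13/2) ⇒ LOV; edges |LV|=9/4, |O|=13/4
  updated: d(A,LOV)=64/3, d(J,LOV)=52/3, d(KS,LOV)=83/6, d(LOV,W)=58/3
4. join J+W (d=13) ⇒ JW; edges |J|=13/2, |W|=13/2
  updated: d(A,JW)=37/2, d(JW,KS)=73/4, d(JW,LOV)=55/3
5. join KS+LOV (d=83/6) ⇒ KLOSV; edges |KS|=77/12, |LOV|=11/3
  updated: d(A,KLOSV)=104/5, d(JW,KLOSV)=183/10
6. join JW+KLOSV (d=183/10) ⇒ JKLOSVW; edges |JW|=53/20, |KLOSV|=67/30
  updated: d(A,JKLOSVW)=141/7
7. join A+JKLOSVW (d=141/7) ⇒ AJKLOSVW; edges |A|=141/14, |JKLOSVW|=129/140
final tree: (A:141/14,((J:13/2,W:13/2):53/20,((K:1/2,S:1/2):77/12,((L:1,V:1):9/4,O:13/4):11/3):67/30):129/140)
total length: 19933/420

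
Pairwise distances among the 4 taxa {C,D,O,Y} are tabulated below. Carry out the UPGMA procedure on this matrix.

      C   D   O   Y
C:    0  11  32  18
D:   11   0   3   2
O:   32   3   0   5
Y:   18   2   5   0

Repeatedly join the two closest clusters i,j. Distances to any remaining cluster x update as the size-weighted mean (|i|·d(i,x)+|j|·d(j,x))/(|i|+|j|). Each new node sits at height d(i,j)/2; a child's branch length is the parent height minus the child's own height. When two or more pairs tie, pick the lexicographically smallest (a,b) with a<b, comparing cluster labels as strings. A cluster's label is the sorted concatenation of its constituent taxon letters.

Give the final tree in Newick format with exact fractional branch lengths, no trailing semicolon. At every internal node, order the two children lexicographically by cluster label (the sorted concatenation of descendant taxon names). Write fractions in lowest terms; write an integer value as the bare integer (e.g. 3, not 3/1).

iteration 1: select D,Y (d=2); attach at lengths (1, 1); label the merged cluster DY
  updated: d(C,DY)=29/2, d(DY,O)=4
iteration 2: select DY,O (d=4); attach at lengths (1, 2); label the merged cluster DOY
  updated: d(C,DOY)=61/3
iteration 3: select C,DOY (d=61/3); attach at lengths (61/6, 49/6); label the merged cluster CDOY
final tree: (C:61/6,((D:1,Y:1):1,O:2):49/6)
total length: 70/3

(C:61/6,((D:1,Y:1):1,O:2):49/6)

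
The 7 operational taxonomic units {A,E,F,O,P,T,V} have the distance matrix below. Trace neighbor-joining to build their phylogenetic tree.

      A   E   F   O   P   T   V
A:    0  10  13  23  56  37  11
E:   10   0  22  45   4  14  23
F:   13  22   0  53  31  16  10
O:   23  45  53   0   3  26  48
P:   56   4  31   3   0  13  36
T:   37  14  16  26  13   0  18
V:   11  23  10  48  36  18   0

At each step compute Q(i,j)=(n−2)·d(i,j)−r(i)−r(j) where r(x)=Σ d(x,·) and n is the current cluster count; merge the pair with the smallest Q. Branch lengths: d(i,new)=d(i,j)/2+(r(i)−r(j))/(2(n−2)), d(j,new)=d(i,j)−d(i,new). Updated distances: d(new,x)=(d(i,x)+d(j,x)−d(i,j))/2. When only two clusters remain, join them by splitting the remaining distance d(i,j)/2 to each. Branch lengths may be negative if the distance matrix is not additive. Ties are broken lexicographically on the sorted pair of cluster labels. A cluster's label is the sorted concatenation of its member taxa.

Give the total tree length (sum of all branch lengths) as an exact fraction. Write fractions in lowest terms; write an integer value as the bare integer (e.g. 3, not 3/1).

1. join O+P (d=3, Q=-326) ⇒ OP; edges |O|=7, |P|=-4
  updated: d(A,OP)=38, d(E,OP)=23, d(F,OP)=81/2, d(OP,T)=18, d(OP,V)=81/2
2. join OP+T (d=18, Q=-191) ⇒ OPT; edges |OP|=129/8, |T|=15/8
  updated: d(A,OPT)=57/2, d(E,OPT)=19/2, d(F,OPT)=77/4, d(OPT,V)=81/4
3. join E+OPT (d=19/2, Q=-227/2) ⇒ EOPT; edges |E|=31/12, |OPT|=83/12
  updated: d(A,EOPT)=29/2, d(EOPT,F)=127/8, d(EOPT,V)=135/8
4. join A+EOPT (d=29/2, Q=-227/4) ⇒ AEOPT; edges |A|=81/16, |EOPT|=151/16
  updated: d(AEOPT,F)=115/16, d(AEOPT,V)=107/16
5. join AEOPT+F (d=115/16, Q=-191/8) ⇒ AEFOPT; edges |AEOPT|=31/16, |F|=21/4
  updated: d(AEFOPT,V)=19/4
6. join AEFOPT+V (d=19/4) ⇒ AEFOPTV; edges |AEFOPT|=19/8, |V|=19/8
final tree: (((A:81/16,(E:31/12,((O:7,P:-4):129/8,T:15/8):83/12):151/16):31/16,F:21/4):19/8,V:19/8)
total length: 911/16

911/16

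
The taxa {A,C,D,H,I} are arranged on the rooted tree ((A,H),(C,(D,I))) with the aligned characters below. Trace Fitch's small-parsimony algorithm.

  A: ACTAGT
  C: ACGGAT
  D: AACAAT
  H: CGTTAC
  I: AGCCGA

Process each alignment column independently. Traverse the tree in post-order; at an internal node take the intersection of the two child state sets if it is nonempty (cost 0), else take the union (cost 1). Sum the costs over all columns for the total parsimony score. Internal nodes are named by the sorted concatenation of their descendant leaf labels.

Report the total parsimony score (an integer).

13

AH@0: {A} ∪ {C} = {A,C} (union, +1)
DI@0: {A} ∩ {A} = {A} (intersection, +0)
CDI@0: {A} ∩ {A} = {A} (intersection, +0)
ACDHI@0: {A,C} ∩ {A} = {A} (intersection, +0)
AH@1: {C} ∪ {G} = {C,G} (union, +1)
DI@1: {A} ∪ {G} = {A,G} (union, +1)
CDI@1: {C} ∪ {A,G} = {A,C,G} (union, +1)
ACDHI@1: {C,G} ∩ {A,C,G} = {C,G} (intersection, +0)
AH@2: {T} ∩ {T} = {T} (intersection, +0)
DI@2: {C} ∩ {C} = {C} (intersection, +0)
CDI@2: {G} ∪ {C} = {C,G} (union, +1)
ACDHI@2: {T} ∪ {C,G} = {C,G,T} (union, +1)
AH@3: {A} ∪ {T} = {A,T} (union, +1)
DI@3: {A} ∪ {C} = {A,C} (union, +1)
CDI@3: {G} ∪ {A,C} = {A,C,G} (union, +1)
ACDHI@3: {A,T} ∩ {A,C,G} = {A} (intersection, +0)
AH@4: {G} ∪ {A} = {A,G} (union, +1)
DI@4: {A} ∪ {G} = {A,G} (union, +1)
CDI@4: {A} ∩ {A,G} = {A} (intersection, +0)
ACDHI@4: {A,G} ∩ {A} = {A} (intersection, +0)
AH@5: {T} ∪ {C} = {C,T} (union, +1)
DI@5: {T} ∪ {A} = {A,T} (union, +1)
CDI@5: {T} ∩ {A,T} = {T} (intersection, +0)
ACDHI@5: {C,T} ∩ {T} = {T} (intersection, +0)
per-site changes: [1, 3, 2, 3, 2, 2]; total = 13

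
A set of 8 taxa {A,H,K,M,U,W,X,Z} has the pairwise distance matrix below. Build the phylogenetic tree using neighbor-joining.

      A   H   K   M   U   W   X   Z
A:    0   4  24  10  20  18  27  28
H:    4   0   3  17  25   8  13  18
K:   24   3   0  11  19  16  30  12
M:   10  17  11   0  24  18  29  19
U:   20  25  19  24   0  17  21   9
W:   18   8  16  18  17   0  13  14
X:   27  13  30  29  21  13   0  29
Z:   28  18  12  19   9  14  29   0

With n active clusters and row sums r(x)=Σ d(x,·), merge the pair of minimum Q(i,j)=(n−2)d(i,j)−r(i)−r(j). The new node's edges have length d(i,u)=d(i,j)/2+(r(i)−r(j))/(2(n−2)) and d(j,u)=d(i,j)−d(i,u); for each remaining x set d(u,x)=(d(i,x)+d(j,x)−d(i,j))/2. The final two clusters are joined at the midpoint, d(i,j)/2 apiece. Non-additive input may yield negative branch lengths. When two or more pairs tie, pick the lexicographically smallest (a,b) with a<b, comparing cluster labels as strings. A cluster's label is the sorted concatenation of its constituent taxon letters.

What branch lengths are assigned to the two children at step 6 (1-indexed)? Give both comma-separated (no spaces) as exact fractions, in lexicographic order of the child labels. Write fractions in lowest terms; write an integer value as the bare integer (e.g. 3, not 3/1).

1. join U+Z (d=9, Q=-210) ⇒ UZ; edges |U|=5, |Z|=4
  updated: d(A,UZ)=39/2, d(H,UZ)=17, d(K,UZ)=11, d(M,UZ)=17, d(UZ,W)=11, d(UZ,X)=41/2
2. join A+M (d=10, Q=-309/2) ⇒ AM; edges |A|=101/20, |M|=99/20
  updated: d(AM,H)=11/2, d(AM,K)=25/2, d(AM,UZ)=53/4, d(AM,W)=13, d(AM,X)=23
3. join W+X (d=13, Q=-217/2) ⇒ WX; edges |W|=27/16, |X|=181/16
  updated: d(AM,WX)=23/2, d(H,WX)=4, d(K,WX)=33/2, d(UZ,WX)=37/4
4. join UZ+WX (d=37/4, Q=-64) ⇒ UWXZ; edges |UZ|=37/6, |WX|=37/12
  updated: d(AM,UWXZ)=31/4, d(H,UWXZ)=47/8, d(K,UWXZ)=73/8
5. join AM+UWXZ (d=31/4, Q=-33) ⇒ AMUWXZ; edges |AM|=37/8, |UWXZ|=25/8
  updated: d(AMUWXZ,H)=29/16, d(AMUWXZ,K)=111/16
6. join AMUWXZ+H (d=29/16, Q=-47/4) ⇒ AHMUWXZ; edges |AMUWXZ|=23/8, |H|=-17/16
  updated: d(AHMUWXZ,K)=65/16
7. join AHMUWXZ+K (d=65/16) ⇒ AHKMUWXZ; edges |AHMUWXZ|=65/32, |K|=65/32
final tree: ((((A:101/20,M:99/20):37/8,((U:5,Z:4):37/6,(W:27/16,X:181/16):37/12):25/8):23/8,H:-17/16):65/32,K:65/32)
total length: 439/8

23/8,-17/16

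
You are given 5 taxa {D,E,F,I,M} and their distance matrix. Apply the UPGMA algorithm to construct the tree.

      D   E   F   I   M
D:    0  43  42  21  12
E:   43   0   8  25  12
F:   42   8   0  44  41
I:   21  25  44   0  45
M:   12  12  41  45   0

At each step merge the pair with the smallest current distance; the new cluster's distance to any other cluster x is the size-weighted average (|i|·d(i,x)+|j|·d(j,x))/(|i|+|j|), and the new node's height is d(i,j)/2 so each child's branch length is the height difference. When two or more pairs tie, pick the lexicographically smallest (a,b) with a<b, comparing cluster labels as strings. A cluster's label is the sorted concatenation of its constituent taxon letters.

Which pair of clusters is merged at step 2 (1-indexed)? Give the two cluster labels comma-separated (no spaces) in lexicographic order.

D,M

iteration 1: select E,F (d=8); attach at lengths (4, 4); label the merged cluster EF
  updated: d(D,EF)=85/2, d(EF,I)=69/2, d(EF,M)=53/2
iteration 2: select D,M (d=12); attach at lengths (6, 6); label the merged cluster DM
  updated: d(DM,EF)=69/2, d(DM,I)=33
iteration 3: select DM,I (d=33); attach at lengths (21/2, 33/2); label the merged cluster DIM
  updated: d(DIM,EF)=69/2
iteration 4: select DIM,EF (d=69/2); attach at lengths (3/4, 53/4); label the merged cluster DEFIM
final tree: (((D:6,M:6):21/2,I:33/2):3/4,(E:4,F:4):53/4)
total length: 61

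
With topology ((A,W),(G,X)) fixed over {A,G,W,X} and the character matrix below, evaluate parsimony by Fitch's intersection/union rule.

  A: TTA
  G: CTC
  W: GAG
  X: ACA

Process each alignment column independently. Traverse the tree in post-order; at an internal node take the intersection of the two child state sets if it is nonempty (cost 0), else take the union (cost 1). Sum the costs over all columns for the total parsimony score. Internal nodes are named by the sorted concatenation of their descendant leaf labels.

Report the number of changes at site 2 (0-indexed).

2

site 0, node AW: A={T} ∪ W={G} → {G,T} (+1)
site 0, node GX: G={C} ∪ X={A} → {A,C} (+1)
site 0, node AGWX: AW={G,T} ∪ GX={A,C} → {A,C,G,T} (+1)
site 1, node AW: A={T} ∪ W={A} → {A,T} (+1)
site 1, node GX: G={T} ∪ X={C} → {C,T} (+1)
site 1, node AGWX: AW={A,T} ∩ GX={C,T} → {T} (+0)
site 2, node AW: A={A} ∪ W={G} → {A,G} (+1)
site 2, node GX: G={C} ∪ X={A} → {A,C} (+1)
site 2, node AGWX: AW={A,G} ∩ GX={A,C} → {A} (+0)
per-site changes: [3, 2, 2]; total = 7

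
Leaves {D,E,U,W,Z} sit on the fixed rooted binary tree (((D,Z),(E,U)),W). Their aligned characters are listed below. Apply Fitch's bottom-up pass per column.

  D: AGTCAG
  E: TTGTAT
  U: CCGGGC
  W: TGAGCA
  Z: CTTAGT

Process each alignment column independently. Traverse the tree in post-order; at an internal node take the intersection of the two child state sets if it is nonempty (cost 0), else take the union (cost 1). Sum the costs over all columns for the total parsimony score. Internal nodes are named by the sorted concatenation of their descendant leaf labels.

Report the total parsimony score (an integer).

site 0, node DZ: D={A} ∪ Z={C} → {A,C} (+1)
site 0, node EU: E={T} ∪ U={C} → {C,T} (+1)
site 0, node DEUZ: DZ={A,C} ∩ EU={C,T} → {C} (+0)
site 0, node DEUWZ: DEUZ={C} ∪ W={T} → {C,T} (+1)
site 1, node DZ: D={G} ∪ Z={T} → {G,T} (+1)
site 1, node EU: E={T} ∪ U={C} → {C,T} (+1)
site 1, node DEUZ: DZ={G,T} ∩ EU={C,T} → {T} (+0)
site 1, node DEUWZ: DEUZ={T} ∪ W={G} → {G,T} (+1)
site 2, node DZ: D={T} ∩ Z={T} → {T} (+0)
site 2, node EU: E={G} ∩ U={G} → {G} (+0)
site 2, node DEUZ: DZ={T} ∪ EU={G} → {G,T} (+1)
site 2, node DEUWZ: DEUZ={G,T} ∪ W={A} → {A,G,T} (+1)
site 3, node DZ: D={C} ∪ Z={A} → {A,C} (+1)
site 3, node EU: E={T} ∪ U={G} → {G,T} (+1)
site 3, node DEUZ: DZ={A,C} ∪ EU={G,T} → {A,C,G,T} (+1)
site 3, node DEUWZ: DEUZ={A,C,G,T} ∩ W={G} → {G} (+0)
site 4, node DZ: D={A} ∪ Z={G} → {A,G} (+1)
site 4, node EU: E={A} ∪ U={G} → {A,G} (+1)
site 4, node DEUZ: DZ={A,G} ∩ EU={A,G} → {A,G} (+0)
site 4, node DEUWZ: DEUZ={A,G} ∪ W={C} → {A,C,G} (+1)
site 5, node DZ: D={G} ∪ Z={T} → {G,T} (+1)
site 5, node EU: E={T} ∪ U={C} → {C,T} (+1)
site 5, node DEUZ: DZ={G,T} ∩ EU={C,T} → {T} (+0)
site 5, node DEUWZ: DEUZ={T} ∪ W={A} → {A,T} (+1)
per-site changes: [3, 3, 2, 3, 3, 3]; total = 17

17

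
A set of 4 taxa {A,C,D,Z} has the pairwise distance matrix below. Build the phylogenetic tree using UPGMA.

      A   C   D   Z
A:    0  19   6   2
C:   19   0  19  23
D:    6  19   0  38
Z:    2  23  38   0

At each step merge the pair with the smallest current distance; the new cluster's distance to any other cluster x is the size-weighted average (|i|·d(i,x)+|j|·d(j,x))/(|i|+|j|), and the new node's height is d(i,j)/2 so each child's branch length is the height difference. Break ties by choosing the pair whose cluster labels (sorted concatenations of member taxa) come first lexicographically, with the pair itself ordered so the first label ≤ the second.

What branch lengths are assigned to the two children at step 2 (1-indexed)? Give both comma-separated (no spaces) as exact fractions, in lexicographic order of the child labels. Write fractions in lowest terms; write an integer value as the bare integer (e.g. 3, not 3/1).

step 1: merge (A,Z) at d=2; branch lengths A→1, Z→1; new cluster AZ
  updated: d(AZ,C)=21, d(AZ,D)=22
step 2: merge (C,D) at d=19; branch lengths C→19/2, D→19/2; new cluster CD
  updated: d(AZ,CD)=43/2
step 3: merge (AZ,CD) at d=43/2; branch lengths AZ→39/4, CD→5/4; new cluster ACDZ
final tree: ((A:1,Z:1):39/4,(C:19/2,D:19/2):5/4)
total length: 32

19/2,19/2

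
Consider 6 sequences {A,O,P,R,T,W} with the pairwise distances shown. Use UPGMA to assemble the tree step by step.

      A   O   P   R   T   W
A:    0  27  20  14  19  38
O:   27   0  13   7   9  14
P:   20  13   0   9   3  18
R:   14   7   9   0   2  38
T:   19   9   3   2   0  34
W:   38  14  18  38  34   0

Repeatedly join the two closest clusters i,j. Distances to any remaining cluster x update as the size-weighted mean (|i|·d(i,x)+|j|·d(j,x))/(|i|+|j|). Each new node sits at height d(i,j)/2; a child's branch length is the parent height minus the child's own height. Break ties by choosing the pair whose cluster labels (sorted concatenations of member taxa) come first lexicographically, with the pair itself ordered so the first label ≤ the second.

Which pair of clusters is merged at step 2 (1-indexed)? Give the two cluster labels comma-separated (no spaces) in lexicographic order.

P,RT

iteration 1: select R,T (d=2); attach at lengths (1, 1); label the merged cluster RT
  updated: d(A,RT)=33/2, d(O,RT)=8, d(P,RT)=6, d(RT,W)=36
iteration 2: select P,RT (d=6); attach at lengths (3, 2); label the merged cluster PRT
  updated: d(A,PRT)=53/3, d(O,PRT)=29/3, d(PRT,W)=30
iteration 3: select O,PRT (d=29/3); attach at lengths (29/6, 11/6); label the merged cluster OPRT
  updated: d(A,OPRT)=20, d(OPRT,W)=26
iteration 4: select A,OPRT (d=20); attach at lengths (10, 31/6); label the merged cluster AOPRT
  updated: d(AOPRT,W)=142/5
iteration 5: select AOPRT,W (d=142/5); attach at lengths (21/5, 71/5); label the merged cluster AOPRTW
final tree: ((A:10,(O:29/6,(P:3,(R:1,T:1):2):11/6):31/6):21/5,W:71/5)
total length: 1417/30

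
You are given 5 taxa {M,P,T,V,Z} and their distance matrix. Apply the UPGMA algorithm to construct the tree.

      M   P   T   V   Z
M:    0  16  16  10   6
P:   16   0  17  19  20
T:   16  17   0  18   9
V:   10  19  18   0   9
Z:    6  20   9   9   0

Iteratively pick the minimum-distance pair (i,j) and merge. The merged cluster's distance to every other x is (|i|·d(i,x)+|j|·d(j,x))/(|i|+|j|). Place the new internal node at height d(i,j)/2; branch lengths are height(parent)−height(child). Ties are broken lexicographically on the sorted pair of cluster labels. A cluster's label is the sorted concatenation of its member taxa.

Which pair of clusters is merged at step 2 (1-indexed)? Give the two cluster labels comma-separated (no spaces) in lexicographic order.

MZ,V

step 1: merge (M,Z) at d=6; branch lengths M→3, Z→3; new cluster MZ
  updated: d(MZ,P)=18, d(MZ,T)=25/2, d(MZ,V)=19/2
step 2: merge (MZ,V) at d=19/2; branch lengths MZ→7/4, V→19/4; new cluster MVZ
  updated: d(MVZ,P)=55/3, d(MVZ,T)=43/3
step 3: merge (MVZ,T) at d=43/3; branch lengths MVZ→29/12, T→43/6; new cluster MTVZ
  updated: d(MTVZ,P)=18
step 4: merge (MTVZ,P) at d=18; branch lengths MTVZ→11/6, P→9; new cluster MPTVZ
final tree: ((((M:3,Z:3):7/4,V:19/4):29/12,T:43/6):11/6,P:9)
total length: 395/12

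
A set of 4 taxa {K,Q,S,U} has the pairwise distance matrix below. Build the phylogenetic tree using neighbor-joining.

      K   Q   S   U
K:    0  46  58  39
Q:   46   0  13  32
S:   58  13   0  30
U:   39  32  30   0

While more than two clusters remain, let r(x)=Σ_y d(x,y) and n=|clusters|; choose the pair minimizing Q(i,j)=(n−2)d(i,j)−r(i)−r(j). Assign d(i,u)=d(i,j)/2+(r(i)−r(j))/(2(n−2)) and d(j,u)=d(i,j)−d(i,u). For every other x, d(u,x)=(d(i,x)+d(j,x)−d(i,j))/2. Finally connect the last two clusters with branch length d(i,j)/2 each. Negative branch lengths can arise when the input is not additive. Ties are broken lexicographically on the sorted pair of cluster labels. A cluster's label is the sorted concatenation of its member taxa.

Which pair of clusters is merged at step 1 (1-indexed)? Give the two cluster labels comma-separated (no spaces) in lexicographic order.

step 1: merge (K,U) at d=39, Q=-166; branch lengths K→30, U→9; new cluster KU
  updated: d(KU,Q)=39/2, d(KU,S)=49/2
step 2: merge (KU,Q) at d=39/2, Q=-57; branch lengths KU→31/2, Q→4; new cluster KQU
  updated: d(KQU,S)=9
step 3: merge (KQU,S) at d=9; branch lengths KQU→9/2, S→9/2; new cluster KQSU
final tree: (((K:30,U:9):31/2,Q:4):9/2,S:9/2)
total length: 135/2

K,U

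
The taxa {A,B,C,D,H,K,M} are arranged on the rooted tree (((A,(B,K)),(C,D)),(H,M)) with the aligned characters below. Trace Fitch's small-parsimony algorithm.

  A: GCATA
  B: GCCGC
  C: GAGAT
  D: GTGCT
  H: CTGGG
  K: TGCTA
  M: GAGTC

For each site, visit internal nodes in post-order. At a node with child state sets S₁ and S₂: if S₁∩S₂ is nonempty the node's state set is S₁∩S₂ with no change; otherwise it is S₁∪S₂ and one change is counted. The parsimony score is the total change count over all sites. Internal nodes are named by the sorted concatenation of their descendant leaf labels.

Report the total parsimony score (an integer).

16

site 0, node BK: B={G} ∪ K={T} → {G,T} (+1)
site 0, node ABK: A={G} ∩ BK={G,T} → {G} (+0)
site 0, node CD: C={G} ∩ D={G} → {G} (+0)
site 0, node ABCDK: ABK={G} ∩ CD={G} → {G} (+0)
site 0, node HM: H={C} ∪ M={G} → {C,G} (+1)
site 0, node ABCDHKM: ABCDK={G} ∩ HM={C,G} → {G} (+0)
site 1, node BK: B={C} ∪ K={G} → {C,G} (+1)
site 1, node ABK: A={C} ∩ BK={C,G} → {C} (+0)
site 1, node CD: C={A} ∪ D={T} → {A,T} (+1)
site 1, node ABCDK: ABK={C} ∪ CD={A,T} → {A,C,T} (+1)
site 1, node HM: H={T} ∪ M={A} → {A,T} (+1)
site 1, node ABCDHKM: ABCDK={A,C,T} ∩ HM={A,T} → {A,T} (+0)
site 2, node BK: B={C} ∩ K={C} → {C} (+0)
site 2, node ABK: A={A} ∪ BK={C} → {A,C} (+1)
site 2, node CD: C={G} ∩ D={G} → {G} (+0)
site 2, node ABCDK: ABK={A,C} ∪ CD={G} → {A,C,G} (+1)
site 2, node HM: H={G} ∩ M={G} → {G} (+0)
site 2, node ABCDHKM: ABCDK={A,C,G} ∩ HM={G} → {G} (+0)
site 3, node BK: B={G} ∪ K={T} → {G,T} (+1)
site 3, node ABK: A={T} ∩ BK={G,T} → {T} (+0)
site 3, node CD: C={A} ∪ D={C} → {A,C} (+1)
site 3, node ABCDK: ABK={T} ∪ CD={A,C} → {A,C,T} (+1)
site 3, node HM: H={G} ∪ M={T} → {G,T} (+1)
site 3, node ABCDHKM: ABCDK={A,C,T} ∩ HM={G,T} → {T} (+0)
site 4, node BK: B={C} ∪ K={A} → {A,C} (+1)
site 4, node ABK: A={A} ∩ BK={A,C} → {A} (+0)
site 4, node CD: C={T} ∩ D={T} → {T} (+0)
site 4, node ABCDK: ABK={A} ∪ CD={T} → {A,T} (+1)
site 4, node HM: H={G} ∪ M={C} → {C,G} (+1)
site 4, node ABCDHKM: ABCDK={A,T} ∪ HM={C,G} → {A,C,G,T} (+1)
per-site changes: [2, 4, 2, 4, 4]; total = 16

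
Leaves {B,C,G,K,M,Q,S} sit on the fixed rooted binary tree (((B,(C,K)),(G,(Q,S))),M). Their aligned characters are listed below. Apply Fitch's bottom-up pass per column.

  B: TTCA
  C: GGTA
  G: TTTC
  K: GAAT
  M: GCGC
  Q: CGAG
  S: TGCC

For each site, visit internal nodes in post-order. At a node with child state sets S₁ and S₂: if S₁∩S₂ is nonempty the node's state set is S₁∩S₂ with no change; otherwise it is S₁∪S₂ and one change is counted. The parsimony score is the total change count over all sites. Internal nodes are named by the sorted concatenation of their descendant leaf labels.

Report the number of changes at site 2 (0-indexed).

5

[col 0] CK: children C:{G}, K:{G} ∩→ {G}; cost 0
[col 0] BCK: children B:{T}, CK:{G} ∪→ {G,T}; cost 1
[col 0] QS: children Q:{C}, S:{T} ∪→ {C,T}; cost 1
[col 0] GQS: children G:{T}, QS:{C,T} ∩→ {T}; cost 0
[col 0] BCGKQS: children BCK:{G,T}, GQS:{T} ∩→ {T}; cost 0
[col 0] BCGKMQS: children BCGKQS:{T}, M:{G} ∪→ {G,T}; cost 1
[col 1] CK: children C:{G}, K:{A} ∪→ {A,G}; cost 1
[col 1] BCK: children B:{T}, CK:{A,G} ∪→ {A,G,T}; cost 1
[col 1] QS: children Q:{G}, S:{G} ∩→ {G}; cost 0
[col 1] GQS: children G:{T}, QS:{G} ∪→ {G,T}; cost 1
[col 1] BCGKQS: children BCK:{A,G,T}, GQS:{G,T} ∩→ {G,T}; cost 0
[col 1] BCGKMQS: children BCGKQS:{G,T}, M:{C} ∪→ {C,G,T}; cost 1
[col 2] CK: children C:{T}, K:{A} ∪→ {A,T}; cost 1
[col 2] BCK: children B:{C}, CK:{A,T} ∪→ {A,C,T}; cost 1
[col 2] QS: children Q:{A}, S:{C} ∪→ {A,C}; cost 1
[col 2] GQS: children G:{T}, QS:{A,C} ∪→ {A,C,T}; cost 1
[col 2] BCGKQS: children BCK:{A,C,T}, GQS:{A,C,T} ∩→ {A,C,T}; cost 0
[col 2] BCGKMQS: children BCGKQS:{A,C,T}, M:{G} ∪→ {A,C,G,T}; cost 1
[col 3] CK: children C:{A}, K:{T} ∪→ {A,T}; cost 1
[col 3] BCK: children B:{A}, CK:{A,T} ∩→ {A}; cost 0
[col 3] QS: children Q:{G}, S:{C} ∪→ {C,G}; cost 1
[col 3] GQS: children G:{C}, QS:{C,G} ∩→ {C}; cost 0
[col 3] BCGKQS: children BCK:{A}, GQS:{C} ∪→ {A,C}; cost 1
[col 3] BCGKMQS: children BCGKQS:{A,C}, M:{C} ∩→ {C}; cost 0
per-site changes: [3, 4, 5, 3]; total = 15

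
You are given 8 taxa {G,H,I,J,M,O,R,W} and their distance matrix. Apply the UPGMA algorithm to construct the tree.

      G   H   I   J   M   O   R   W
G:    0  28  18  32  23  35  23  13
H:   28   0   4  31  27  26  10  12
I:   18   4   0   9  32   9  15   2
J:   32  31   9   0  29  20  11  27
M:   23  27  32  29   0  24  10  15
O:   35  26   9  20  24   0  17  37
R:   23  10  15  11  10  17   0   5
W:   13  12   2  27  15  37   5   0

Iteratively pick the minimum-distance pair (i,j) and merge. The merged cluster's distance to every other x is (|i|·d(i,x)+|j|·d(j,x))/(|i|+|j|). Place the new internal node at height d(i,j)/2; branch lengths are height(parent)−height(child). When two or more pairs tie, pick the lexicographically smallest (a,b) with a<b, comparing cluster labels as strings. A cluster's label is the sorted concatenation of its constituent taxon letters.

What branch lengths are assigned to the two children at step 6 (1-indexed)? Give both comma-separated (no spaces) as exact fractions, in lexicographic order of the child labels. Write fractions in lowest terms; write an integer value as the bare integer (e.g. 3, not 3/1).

31/60,137/12

1. join I+W (d=2) ⇒ IW; edges |I|=1, |W|=1
  updated: d(G,IW)=31/2, d(H,IW)=8, d(IW,J)=18, d(IW,M)=47/2, d(IW,O)=23, d(IW,R)=10
2. join H+IW (d=8) ⇒ HIW; edges |H|=4, |IW|=3
  updated: d(G,HIW)=59/3, d(HIW,J)=67/3, d(HIW,M)=74/3, d(HIW,O)=24, d(HIW,R)=10
3. join HIW+R (d=10) ⇒ HIRW; edges |HIW|=1, |R|=5
  updated: d(G,HIRW)=41/2, d(HIRW,J)=39/2, d(HIRW,M)=21, d(HIRW,O)=89/4
4. join HIRW+J (d=39/2) ⇒ HIJRW; edges |HIRW|=19/4, |J|=39/4
  updated: d(G,HIJRW)=114/5, d(HIJRW,M)=113/5, d(HIJRW,O)=109/5
5. join HIJRW+O (d=109/5) ⇒ HIJORW; edges |HIJRW|=23/20, |O|=109/10
  updated: d(G,HIJORW)=149/6, d(HIJORW,M)=137/6
6. join HIJORW+M (d=137/6) ⇒ HIJMORW; edges |HIJORW|=31/60, |M|=137/12
  updated: d(G,HIJMORW)=172/7
7. join G+HIJMORW (d=172/7) ⇒ GHIJMORW; edges |G|=86/7, |HIJMORW|=73/84
final tree: (G:86/7,(((((H:4,(I:1,W:1):3):1,R:5):19/4,J:39/4):23/20,O:109/10):31/60,M:137/12):73/84)
total length: 6997/105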